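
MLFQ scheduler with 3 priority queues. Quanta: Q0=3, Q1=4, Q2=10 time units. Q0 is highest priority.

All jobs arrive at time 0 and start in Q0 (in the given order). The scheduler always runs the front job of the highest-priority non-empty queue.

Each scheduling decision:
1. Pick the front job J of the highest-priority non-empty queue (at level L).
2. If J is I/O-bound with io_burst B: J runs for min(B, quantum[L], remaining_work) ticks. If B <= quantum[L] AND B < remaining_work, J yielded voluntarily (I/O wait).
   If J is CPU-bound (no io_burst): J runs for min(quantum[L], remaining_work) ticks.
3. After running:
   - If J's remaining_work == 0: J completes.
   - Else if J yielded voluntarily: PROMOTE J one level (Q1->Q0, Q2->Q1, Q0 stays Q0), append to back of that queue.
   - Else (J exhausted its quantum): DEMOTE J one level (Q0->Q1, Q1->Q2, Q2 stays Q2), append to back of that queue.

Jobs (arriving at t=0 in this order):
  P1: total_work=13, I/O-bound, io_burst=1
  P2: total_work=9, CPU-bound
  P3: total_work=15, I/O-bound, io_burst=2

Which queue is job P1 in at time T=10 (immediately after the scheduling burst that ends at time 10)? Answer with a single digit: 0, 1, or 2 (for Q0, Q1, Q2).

Answer: 0

Derivation:
t=0-1: P1@Q0 runs 1, rem=12, I/O yield, promote→Q0. Q0=[P2,P3,P1] Q1=[] Q2=[]
t=1-4: P2@Q0 runs 3, rem=6, quantum used, demote→Q1. Q0=[P3,P1] Q1=[P2] Q2=[]
t=4-6: P3@Q0 runs 2, rem=13, I/O yield, promote→Q0. Q0=[P1,P3] Q1=[P2] Q2=[]
t=6-7: P1@Q0 runs 1, rem=11, I/O yield, promote→Q0. Q0=[P3,P1] Q1=[P2] Q2=[]
t=7-9: P3@Q0 runs 2, rem=11, I/O yield, promote→Q0. Q0=[P1,P3] Q1=[P2] Q2=[]
t=9-10: P1@Q0 runs 1, rem=10, I/O yield, promote→Q0. Q0=[P3,P1] Q1=[P2] Q2=[]
t=10-12: P3@Q0 runs 2, rem=9, I/O yield, promote→Q0. Q0=[P1,P3] Q1=[P2] Q2=[]
t=12-13: P1@Q0 runs 1, rem=9, I/O yield, promote→Q0. Q0=[P3,P1] Q1=[P2] Q2=[]
t=13-15: P3@Q0 runs 2, rem=7, I/O yield, promote→Q0. Q0=[P1,P3] Q1=[P2] Q2=[]
t=15-16: P1@Q0 runs 1, rem=8, I/O yield, promote→Q0. Q0=[P3,P1] Q1=[P2] Q2=[]
t=16-18: P3@Q0 runs 2, rem=5, I/O yield, promote→Q0. Q0=[P1,P3] Q1=[P2] Q2=[]
t=18-19: P1@Q0 runs 1, rem=7, I/O yield, promote→Q0. Q0=[P3,P1] Q1=[P2] Q2=[]
t=19-21: P3@Q0 runs 2, rem=3, I/O yield, promote→Q0. Q0=[P1,P3] Q1=[P2] Q2=[]
t=21-22: P1@Q0 runs 1, rem=6, I/O yield, promote→Q0. Q0=[P3,P1] Q1=[P2] Q2=[]
t=22-24: P3@Q0 runs 2, rem=1, I/O yield, promote→Q0. Q0=[P1,P3] Q1=[P2] Q2=[]
t=24-25: P1@Q0 runs 1, rem=5, I/O yield, promote→Q0. Q0=[P3,P1] Q1=[P2] Q2=[]
t=25-26: P3@Q0 runs 1, rem=0, completes. Q0=[P1] Q1=[P2] Q2=[]
t=26-27: P1@Q0 runs 1, rem=4, I/O yield, promote→Q0. Q0=[P1] Q1=[P2] Q2=[]
t=27-28: P1@Q0 runs 1, rem=3, I/O yield, promote→Q0. Q0=[P1] Q1=[P2] Q2=[]
t=28-29: P1@Q0 runs 1, rem=2, I/O yield, promote→Q0. Q0=[P1] Q1=[P2] Q2=[]
t=29-30: P1@Q0 runs 1, rem=1, I/O yield, promote→Q0. Q0=[P1] Q1=[P2] Q2=[]
t=30-31: P1@Q0 runs 1, rem=0, completes. Q0=[] Q1=[P2] Q2=[]
t=31-35: P2@Q1 runs 4, rem=2, quantum used, demote→Q2. Q0=[] Q1=[] Q2=[P2]
t=35-37: P2@Q2 runs 2, rem=0, completes. Q0=[] Q1=[] Q2=[]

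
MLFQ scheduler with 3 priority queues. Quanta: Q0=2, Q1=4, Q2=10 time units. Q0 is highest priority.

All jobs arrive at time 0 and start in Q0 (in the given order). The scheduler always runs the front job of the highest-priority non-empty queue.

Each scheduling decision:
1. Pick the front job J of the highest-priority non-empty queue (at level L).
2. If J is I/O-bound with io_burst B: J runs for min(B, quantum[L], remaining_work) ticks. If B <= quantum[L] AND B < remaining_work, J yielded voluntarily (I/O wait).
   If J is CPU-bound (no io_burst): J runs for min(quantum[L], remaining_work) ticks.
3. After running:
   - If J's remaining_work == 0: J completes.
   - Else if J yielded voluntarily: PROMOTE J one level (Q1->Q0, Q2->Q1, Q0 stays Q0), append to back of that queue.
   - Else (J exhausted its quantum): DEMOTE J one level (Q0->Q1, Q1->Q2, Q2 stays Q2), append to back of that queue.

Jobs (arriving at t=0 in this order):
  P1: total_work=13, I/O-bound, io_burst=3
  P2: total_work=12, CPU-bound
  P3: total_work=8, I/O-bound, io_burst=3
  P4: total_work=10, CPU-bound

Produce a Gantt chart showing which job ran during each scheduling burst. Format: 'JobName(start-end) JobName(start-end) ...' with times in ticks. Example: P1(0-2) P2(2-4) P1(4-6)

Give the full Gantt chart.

t=0-2: P1@Q0 runs 2, rem=11, quantum used, demote→Q1. Q0=[P2,P3,P4] Q1=[P1] Q2=[]
t=2-4: P2@Q0 runs 2, rem=10, quantum used, demote→Q1. Q0=[P3,P4] Q1=[P1,P2] Q2=[]
t=4-6: P3@Q0 runs 2, rem=6, quantum used, demote→Q1. Q0=[P4] Q1=[P1,P2,P3] Q2=[]
t=6-8: P4@Q0 runs 2, rem=8, quantum used, demote→Q1. Q0=[] Q1=[P1,P2,P3,P4] Q2=[]
t=8-11: P1@Q1 runs 3, rem=8, I/O yield, promote→Q0. Q0=[P1] Q1=[P2,P3,P4] Q2=[]
t=11-13: P1@Q0 runs 2, rem=6, quantum used, demote→Q1. Q0=[] Q1=[P2,P3,P4,P1] Q2=[]
t=13-17: P2@Q1 runs 4, rem=6, quantum used, demote→Q2. Q0=[] Q1=[P3,P4,P1] Q2=[P2]
t=17-20: P3@Q1 runs 3, rem=3, I/O yield, promote→Q0. Q0=[P3] Q1=[P4,P1] Q2=[P2]
t=20-22: P3@Q0 runs 2, rem=1, quantum used, demote→Q1. Q0=[] Q1=[P4,P1,P3] Q2=[P2]
t=22-26: P4@Q1 runs 4, rem=4, quantum used, demote→Q2. Q0=[] Q1=[P1,P3] Q2=[P2,P4]
t=26-29: P1@Q1 runs 3, rem=3, I/O yield, promote→Q0. Q0=[P1] Q1=[P3] Q2=[P2,P4]
t=29-31: P1@Q0 runs 2, rem=1, quantum used, demote→Q1. Q0=[] Q1=[P3,P1] Q2=[P2,P4]
t=31-32: P3@Q1 runs 1, rem=0, completes. Q0=[] Q1=[P1] Q2=[P2,P4]
t=32-33: P1@Q1 runs 1, rem=0, completes. Q0=[] Q1=[] Q2=[P2,P4]
t=33-39: P2@Q2 runs 6, rem=0, completes. Q0=[] Q1=[] Q2=[P4]
t=39-43: P4@Q2 runs 4, rem=0, completes. Q0=[] Q1=[] Q2=[]

Answer: P1(0-2) P2(2-4) P3(4-6) P4(6-8) P1(8-11) P1(11-13) P2(13-17) P3(17-20) P3(20-22) P4(22-26) P1(26-29) P1(29-31) P3(31-32) P1(32-33) P2(33-39) P4(39-43)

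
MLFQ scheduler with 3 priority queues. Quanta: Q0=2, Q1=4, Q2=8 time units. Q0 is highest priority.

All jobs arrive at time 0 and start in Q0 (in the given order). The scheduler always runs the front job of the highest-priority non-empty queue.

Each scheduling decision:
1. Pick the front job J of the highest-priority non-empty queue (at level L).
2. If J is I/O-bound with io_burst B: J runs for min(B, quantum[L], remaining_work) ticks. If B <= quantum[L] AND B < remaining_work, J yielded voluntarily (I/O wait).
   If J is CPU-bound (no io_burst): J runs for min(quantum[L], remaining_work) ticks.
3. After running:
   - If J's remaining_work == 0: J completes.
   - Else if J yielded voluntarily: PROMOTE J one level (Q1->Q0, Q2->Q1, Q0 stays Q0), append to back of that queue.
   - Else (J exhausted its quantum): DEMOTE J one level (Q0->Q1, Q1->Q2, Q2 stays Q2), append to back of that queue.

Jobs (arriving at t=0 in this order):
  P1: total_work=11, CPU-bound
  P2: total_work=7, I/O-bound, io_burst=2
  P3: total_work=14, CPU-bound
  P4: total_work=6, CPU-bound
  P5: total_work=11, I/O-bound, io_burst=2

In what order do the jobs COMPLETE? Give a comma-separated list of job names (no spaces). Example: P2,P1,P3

t=0-2: P1@Q0 runs 2, rem=9, quantum used, demote→Q1. Q0=[P2,P3,P4,P5] Q1=[P1] Q2=[]
t=2-4: P2@Q0 runs 2, rem=5, I/O yield, promote→Q0. Q0=[P3,P4,P5,P2] Q1=[P1] Q2=[]
t=4-6: P3@Q0 runs 2, rem=12, quantum used, demote→Q1. Q0=[P4,P5,P2] Q1=[P1,P3] Q2=[]
t=6-8: P4@Q0 runs 2, rem=4, quantum used, demote→Q1. Q0=[P5,P2] Q1=[P1,P3,P4] Q2=[]
t=8-10: P5@Q0 runs 2, rem=9, I/O yield, promote→Q0. Q0=[P2,P5] Q1=[P1,P3,P4] Q2=[]
t=10-12: P2@Q0 runs 2, rem=3, I/O yield, promote→Q0. Q0=[P5,P2] Q1=[P1,P3,P4] Q2=[]
t=12-14: P5@Q0 runs 2, rem=7, I/O yield, promote→Q0. Q0=[P2,P5] Q1=[P1,P3,P4] Q2=[]
t=14-16: P2@Q0 runs 2, rem=1, I/O yield, promote→Q0. Q0=[P5,P2] Q1=[P1,P3,P4] Q2=[]
t=16-18: P5@Q0 runs 2, rem=5, I/O yield, promote→Q0. Q0=[P2,P5] Q1=[P1,P3,P4] Q2=[]
t=18-19: P2@Q0 runs 1, rem=0, completes. Q0=[P5] Q1=[P1,P3,P4] Q2=[]
t=19-21: P5@Q0 runs 2, rem=3, I/O yield, promote→Q0. Q0=[P5] Q1=[P1,P3,P4] Q2=[]
t=21-23: P5@Q0 runs 2, rem=1, I/O yield, promote→Q0. Q0=[P5] Q1=[P1,P3,P4] Q2=[]
t=23-24: P5@Q0 runs 1, rem=0, completes. Q0=[] Q1=[P1,P3,P4] Q2=[]
t=24-28: P1@Q1 runs 4, rem=5, quantum used, demote→Q2. Q0=[] Q1=[P3,P4] Q2=[P1]
t=28-32: P3@Q1 runs 4, rem=8, quantum used, demote→Q2. Q0=[] Q1=[P4] Q2=[P1,P3]
t=32-36: P4@Q1 runs 4, rem=0, completes. Q0=[] Q1=[] Q2=[P1,P3]
t=36-41: P1@Q2 runs 5, rem=0, completes. Q0=[] Q1=[] Q2=[P3]
t=41-49: P3@Q2 runs 8, rem=0, completes. Q0=[] Q1=[] Q2=[]

Answer: P2,P5,P4,P1,P3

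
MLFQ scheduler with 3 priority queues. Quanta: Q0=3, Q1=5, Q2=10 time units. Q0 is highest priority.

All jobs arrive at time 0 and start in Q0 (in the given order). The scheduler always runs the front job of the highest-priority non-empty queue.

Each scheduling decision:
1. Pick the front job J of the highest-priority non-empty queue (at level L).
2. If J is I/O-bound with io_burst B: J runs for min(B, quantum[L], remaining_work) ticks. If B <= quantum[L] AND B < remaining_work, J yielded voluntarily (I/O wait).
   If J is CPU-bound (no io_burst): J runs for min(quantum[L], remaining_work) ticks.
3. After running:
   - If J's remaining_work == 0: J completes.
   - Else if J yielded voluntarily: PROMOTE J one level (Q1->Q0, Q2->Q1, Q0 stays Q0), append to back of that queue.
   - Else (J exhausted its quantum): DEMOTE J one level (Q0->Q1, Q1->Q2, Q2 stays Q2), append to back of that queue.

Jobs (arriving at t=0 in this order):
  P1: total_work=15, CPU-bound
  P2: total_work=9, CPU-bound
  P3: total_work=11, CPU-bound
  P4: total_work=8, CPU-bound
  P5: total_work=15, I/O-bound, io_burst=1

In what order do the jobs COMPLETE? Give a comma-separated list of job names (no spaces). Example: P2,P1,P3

t=0-3: P1@Q0 runs 3, rem=12, quantum used, demote→Q1. Q0=[P2,P3,P4,P5] Q1=[P1] Q2=[]
t=3-6: P2@Q0 runs 3, rem=6, quantum used, demote→Q1. Q0=[P3,P4,P5] Q1=[P1,P2] Q2=[]
t=6-9: P3@Q0 runs 3, rem=8, quantum used, demote→Q1. Q0=[P4,P5] Q1=[P1,P2,P3] Q2=[]
t=9-12: P4@Q0 runs 3, rem=5, quantum used, demote→Q1. Q0=[P5] Q1=[P1,P2,P3,P4] Q2=[]
t=12-13: P5@Q0 runs 1, rem=14, I/O yield, promote→Q0. Q0=[P5] Q1=[P1,P2,P3,P4] Q2=[]
t=13-14: P5@Q0 runs 1, rem=13, I/O yield, promote→Q0. Q0=[P5] Q1=[P1,P2,P3,P4] Q2=[]
t=14-15: P5@Q0 runs 1, rem=12, I/O yield, promote→Q0. Q0=[P5] Q1=[P1,P2,P3,P4] Q2=[]
t=15-16: P5@Q0 runs 1, rem=11, I/O yield, promote→Q0. Q0=[P5] Q1=[P1,P2,P3,P4] Q2=[]
t=16-17: P5@Q0 runs 1, rem=10, I/O yield, promote→Q0. Q0=[P5] Q1=[P1,P2,P3,P4] Q2=[]
t=17-18: P5@Q0 runs 1, rem=9, I/O yield, promote→Q0. Q0=[P5] Q1=[P1,P2,P3,P4] Q2=[]
t=18-19: P5@Q0 runs 1, rem=8, I/O yield, promote→Q0. Q0=[P5] Q1=[P1,P2,P3,P4] Q2=[]
t=19-20: P5@Q0 runs 1, rem=7, I/O yield, promote→Q0. Q0=[P5] Q1=[P1,P2,P3,P4] Q2=[]
t=20-21: P5@Q0 runs 1, rem=6, I/O yield, promote→Q0. Q0=[P5] Q1=[P1,P2,P3,P4] Q2=[]
t=21-22: P5@Q0 runs 1, rem=5, I/O yield, promote→Q0. Q0=[P5] Q1=[P1,P2,P3,P4] Q2=[]
t=22-23: P5@Q0 runs 1, rem=4, I/O yield, promote→Q0. Q0=[P5] Q1=[P1,P2,P3,P4] Q2=[]
t=23-24: P5@Q0 runs 1, rem=3, I/O yield, promote→Q0. Q0=[P5] Q1=[P1,P2,P3,P4] Q2=[]
t=24-25: P5@Q0 runs 1, rem=2, I/O yield, promote→Q0. Q0=[P5] Q1=[P1,P2,P3,P4] Q2=[]
t=25-26: P5@Q0 runs 1, rem=1, I/O yield, promote→Q0. Q0=[P5] Q1=[P1,P2,P3,P4] Q2=[]
t=26-27: P5@Q0 runs 1, rem=0, completes. Q0=[] Q1=[P1,P2,P3,P4] Q2=[]
t=27-32: P1@Q1 runs 5, rem=7, quantum used, demote→Q2. Q0=[] Q1=[P2,P3,P4] Q2=[P1]
t=32-37: P2@Q1 runs 5, rem=1, quantum used, demote→Q2. Q0=[] Q1=[P3,P4] Q2=[P1,P2]
t=37-42: P3@Q1 runs 5, rem=3, quantum used, demote→Q2. Q0=[] Q1=[P4] Q2=[P1,P2,P3]
t=42-47: P4@Q1 runs 5, rem=0, completes. Q0=[] Q1=[] Q2=[P1,P2,P3]
t=47-54: P1@Q2 runs 7, rem=0, completes. Q0=[] Q1=[] Q2=[P2,P3]
t=54-55: P2@Q2 runs 1, rem=0, completes. Q0=[] Q1=[] Q2=[P3]
t=55-58: P3@Q2 runs 3, rem=0, completes. Q0=[] Q1=[] Q2=[]

Answer: P5,P4,P1,P2,P3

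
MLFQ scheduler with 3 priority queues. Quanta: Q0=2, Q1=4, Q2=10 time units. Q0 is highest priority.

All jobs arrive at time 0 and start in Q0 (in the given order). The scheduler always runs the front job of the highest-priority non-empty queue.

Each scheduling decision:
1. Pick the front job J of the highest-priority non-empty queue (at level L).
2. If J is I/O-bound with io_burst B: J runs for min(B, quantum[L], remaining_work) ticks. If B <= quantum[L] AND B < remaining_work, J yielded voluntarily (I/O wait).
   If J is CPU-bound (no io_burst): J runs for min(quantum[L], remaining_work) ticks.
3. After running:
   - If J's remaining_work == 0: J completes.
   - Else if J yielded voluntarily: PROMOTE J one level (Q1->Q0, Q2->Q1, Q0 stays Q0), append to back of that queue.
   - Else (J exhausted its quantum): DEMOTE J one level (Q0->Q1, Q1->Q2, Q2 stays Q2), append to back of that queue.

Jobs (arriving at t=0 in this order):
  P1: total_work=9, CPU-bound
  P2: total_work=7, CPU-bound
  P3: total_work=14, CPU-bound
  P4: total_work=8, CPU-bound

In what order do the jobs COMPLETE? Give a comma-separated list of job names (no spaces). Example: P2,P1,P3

t=0-2: P1@Q0 runs 2, rem=7, quantum used, demote→Q1. Q0=[P2,P3,P4] Q1=[P1] Q2=[]
t=2-4: P2@Q0 runs 2, rem=5, quantum used, demote→Q1. Q0=[P3,P4] Q1=[P1,P2] Q2=[]
t=4-6: P3@Q0 runs 2, rem=12, quantum used, demote→Q1. Q0=[P4] Q1=[P1,P2,P3] Q2=[]
t=6-8: P4@Q0 runs 2, rem=6, quantum used, demote→Q1. Q0=[] Q1=[P1,P2,P3,P4] Q2=[]
t=8-12: P1@Q1 runs 4, rem=3, quantum used, demote→Q2. Q0=[] Q1=[P2,P3,P4] Q2=[P1]
t=12-16: P2@Q1 runs 4, rem=1, quantum used, demote→Q2. Q0=[] Q1=[P3,P4] Q2=[P1,P2]
t=16-20: P3@Q1 runs 4, rem=8, quantum used, demote→Q2. Q0=[] Q1=[P4] Q2=[P1,P2,P3]
t=20-24: P4@Q1 runs 4, rem=2, quantum used, demote→Q2. Q0=[] Q1=[] Q2=[P1,P2,P3,P4]
t=24-27: P1@Q2 runs 3, rem=0, completes. Q0=[] Q1=[] Q2=[P2,P3,P4]
t=27-28: P2@Q2 runs 1, rem=0, completes. Q0=[] Q1=[] Q2=[P3,P4]
t=28-36: P3@Q2 runs 8, rem=0, completes. Q0=[] Q1=[] Q2=[P4]
t=36-38: P4@Q2 runs 2, rem=0, completes. Q0=[] Q1=[] Q2=[]

Answer: P1,P2,P3,P4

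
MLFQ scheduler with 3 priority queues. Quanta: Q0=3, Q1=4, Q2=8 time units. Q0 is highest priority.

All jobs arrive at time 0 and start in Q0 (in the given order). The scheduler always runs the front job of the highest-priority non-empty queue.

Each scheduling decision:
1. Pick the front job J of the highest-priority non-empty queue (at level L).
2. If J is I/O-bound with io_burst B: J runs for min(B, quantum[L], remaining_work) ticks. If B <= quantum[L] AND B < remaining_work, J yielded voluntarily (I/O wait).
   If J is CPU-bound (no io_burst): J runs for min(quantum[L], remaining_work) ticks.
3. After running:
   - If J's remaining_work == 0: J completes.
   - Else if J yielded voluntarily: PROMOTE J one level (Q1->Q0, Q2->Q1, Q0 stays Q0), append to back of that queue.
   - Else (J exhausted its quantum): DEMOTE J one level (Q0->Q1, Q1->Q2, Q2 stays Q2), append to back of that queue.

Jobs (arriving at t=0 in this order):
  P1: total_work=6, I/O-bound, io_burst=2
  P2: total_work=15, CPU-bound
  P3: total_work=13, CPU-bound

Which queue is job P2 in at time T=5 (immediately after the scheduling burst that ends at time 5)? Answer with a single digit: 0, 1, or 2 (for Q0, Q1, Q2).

t=0-2: P1@Q0 runs 2, rem=4, I/O yield, promote→Q0. Q0=[P2,P3,P1] Q1=[] Q2=[]
t=2-5: P2@Q0 runs 3, rem=12, quantum used, demote→Q1. Q0=[P3,P1] Q1=[P2] Q2=[]
t=5-8: P3@Q0 runs 3, rem=10, quantum used, demote→Q1. Q0=[P1] Q1=[P2,P3] Q2=[]
t=8-10: P1@Q0 runs 2, rem=2, I/O yield, promote→Q0. Q0=[P1] Q1=[P2,P3] Q2=[]
t=10-12: P1@Q0 runs 2, rem=0, completes. Q0=[] Q1=[P2,P3] Q2=[]
t=12-16: P2@Q1 runs 4, rem=8, quantum used, demote→Q2. Q0=[] Q1=[P3] Q2=[P2]
t=16-20: P3@Q1 runs 4, rem=6, quantum used, demote→Q2. Q0=[] Q1=[] Q2=[P2,P3]
t=20-28: P2@Q2 runs 8, rem=0, completes. Q0=[] Q1=[] Q2=[P3]
t=28-34: P3@Q2 runs 6, rem=0, completes. Q0=[] Q1=[] Q2=[]

Answer: 1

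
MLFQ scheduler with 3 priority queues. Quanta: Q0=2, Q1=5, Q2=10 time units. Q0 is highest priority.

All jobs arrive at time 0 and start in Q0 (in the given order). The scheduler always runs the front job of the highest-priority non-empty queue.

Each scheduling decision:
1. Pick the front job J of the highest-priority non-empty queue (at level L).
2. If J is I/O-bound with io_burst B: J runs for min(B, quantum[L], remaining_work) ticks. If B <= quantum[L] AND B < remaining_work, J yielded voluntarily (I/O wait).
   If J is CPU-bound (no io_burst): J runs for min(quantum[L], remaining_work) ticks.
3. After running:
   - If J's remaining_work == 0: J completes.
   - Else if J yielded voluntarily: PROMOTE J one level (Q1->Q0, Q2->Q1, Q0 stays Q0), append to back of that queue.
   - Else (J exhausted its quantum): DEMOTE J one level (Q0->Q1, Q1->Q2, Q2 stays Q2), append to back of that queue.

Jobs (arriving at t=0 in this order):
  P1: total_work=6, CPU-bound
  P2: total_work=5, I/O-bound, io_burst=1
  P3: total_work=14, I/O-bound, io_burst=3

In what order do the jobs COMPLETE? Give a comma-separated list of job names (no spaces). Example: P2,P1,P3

t=0-2: P1@Q0 runs 2, rem=4, quantum used, demote→Q1. Q0=[P2,P3] Q1=[P1] Q2=[]
t=2-3: P2@Q0 runs 1, rem=4, I/O yield, promote→Q0. Q0=[P3,P2] Q1=[P1] Q2=[]
t=3-5: P3@Q0 runs 2, rem=12, quantum used, demote→Q1. Q0=[P2] Q1=[P1,P3] Q2=[]
t=5-6: P2@Q0 runs 1, rem=3, I/O yield, promote→Q0. Q0=[P2] Q1=[P1,P3] Q2=[]
t=6-7: P2@Q0 runs 1, rem=2, I/O yield, promote→Q0. Q0=[P2] Q1=[P1,P3] Q2=[]
t=7-8: P2@Q0 runs 1, rem=1, I/O yield, promote→Q0. Q0=[P2] Q1=[P1,P3] Q2=[]
t=8-9: P2@Q0 runs 1, rem=0, completes. Q0=[] Q1=[P1,P3] Q2=[]
t=9-13: P1@Q1 runs 4, rem=0, completes. Q0=[] Q1=[P3] Q2=[]
t=13-16: P3@Q1 runs 3, rem=9, I/O yield, promote→Q0. Q0=[P3] Q1=[] Q2=[]
t=16-18: P3@Q0 runs 2, rem=7, quantum used, demote→Q1. Q0=[] Q1=[P3] Q2=[]
t=18-21: P3@Q1 runs 3, rem=4, I/O yield, promote→Q0. Q0=[P3] Q1=[] Q2=[]
t=21-23: P3@Q0 runs 2, rem=2, quantum used, demote→Q1. Q0=[] Q1=[P3] Q2=[]
t=23-25: P3@Q1 runs 2, rem=0, completes. Q0=[] Q1=[] Q2=[]

Answer: P2,P1,P3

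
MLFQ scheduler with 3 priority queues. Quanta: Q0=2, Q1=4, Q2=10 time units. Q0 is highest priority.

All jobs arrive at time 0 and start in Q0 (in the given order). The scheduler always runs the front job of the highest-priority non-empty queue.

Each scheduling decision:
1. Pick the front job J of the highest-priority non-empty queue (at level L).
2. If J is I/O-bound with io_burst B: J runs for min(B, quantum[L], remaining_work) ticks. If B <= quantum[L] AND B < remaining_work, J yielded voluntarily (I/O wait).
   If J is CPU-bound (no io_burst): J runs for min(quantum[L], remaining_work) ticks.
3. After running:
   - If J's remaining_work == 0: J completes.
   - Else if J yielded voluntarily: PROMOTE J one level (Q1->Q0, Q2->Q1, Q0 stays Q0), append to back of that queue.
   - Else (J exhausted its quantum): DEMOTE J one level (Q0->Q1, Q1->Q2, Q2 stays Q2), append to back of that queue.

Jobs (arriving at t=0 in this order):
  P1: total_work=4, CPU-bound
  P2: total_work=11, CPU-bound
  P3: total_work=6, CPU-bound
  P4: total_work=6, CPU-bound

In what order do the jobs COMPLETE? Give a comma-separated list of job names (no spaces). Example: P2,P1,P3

t=0-2: P1@Q0 runs 2, rem=2, quantum used, demote→Q1. Q0=[P2,P3,P4] Q1=[P1] Q2=[]
t=2-4: P2@Q0 runs 2, rem=9, quantum used, demote→Q1. Q0=[P3,P4] Q1=[P1,P2] Q2=[]
t=4-6: P3@Q0 runs 2, rem=4, quantum used, demote→Q1. Q0=[P4] Q1=[P1,P2,P3] Q2=[]
t=6-8: P4@Q0 runs 2, rem=4, quantum used, demote→Q1. Q0=[] Q1=[P1,P2,P3,P4] Q2=[]
t=8-10: P1@Q1 runs 2, rem=0, completes. Q0=[] Q1=[P2,P3,P4] Q2=[]
t=10-14: P2@Q1 runs 4, rem=5, quantum used, demote→Q2. Q0=[] Q1=[P3,P4] Q2=[P2]
t=14-18: P3@Q1 runs 4, rem=0, completes. Q0=[] Q1=[P4] Q2=[P2]
t=18-22: P4@Q1 runs 4, rem=0, completes. Q0=[] Q1=[] Q2=[P2]
t=22-27: P2@Q2 runs 5, rem=0, completes. Q0=[] Q1=[] Q2=[]

Answer: P1,P3,P4,P2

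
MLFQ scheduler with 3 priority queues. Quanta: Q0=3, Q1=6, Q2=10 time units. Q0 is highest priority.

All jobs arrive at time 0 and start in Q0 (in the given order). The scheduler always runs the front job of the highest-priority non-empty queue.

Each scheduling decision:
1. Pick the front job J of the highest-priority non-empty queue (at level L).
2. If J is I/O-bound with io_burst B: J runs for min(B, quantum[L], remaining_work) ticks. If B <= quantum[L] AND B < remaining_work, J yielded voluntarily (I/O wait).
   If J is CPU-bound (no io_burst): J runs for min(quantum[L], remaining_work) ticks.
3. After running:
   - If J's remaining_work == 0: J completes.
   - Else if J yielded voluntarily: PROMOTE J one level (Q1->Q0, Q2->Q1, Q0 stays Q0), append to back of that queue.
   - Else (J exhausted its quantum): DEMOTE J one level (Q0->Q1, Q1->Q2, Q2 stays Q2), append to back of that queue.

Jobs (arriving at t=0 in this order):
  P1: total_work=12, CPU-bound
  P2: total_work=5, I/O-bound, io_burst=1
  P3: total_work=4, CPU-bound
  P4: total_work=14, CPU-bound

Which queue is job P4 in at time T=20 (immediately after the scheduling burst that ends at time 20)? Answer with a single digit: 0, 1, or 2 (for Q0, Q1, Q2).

Answer: 1

Derivation:
t=0-3: P1@Q0 runs 3, rem=9, quantum used, demote→Q1. Q0=[P2,P3,P4] Q1=[P1] Q2=[]
t=3-4: P2@Q0 runs 1, rem=4, I/O yield, promote→Q0. Q0=[P3,P4,P2] Q1=[P1] Q2=[]
t=4-7: P3@Q0 runs 3, rem=1, quantum used, demote→Q1. Q0=[P4,P2] Q1=[P1,P3] Q2=[]
t=7-10: P4@Q0 runs 3, rem=11, quantum used, demote→Q1. Q0=[P2] Q1=[P1,P3,P4] Q2=[]
t=10-11: P2@Q0 runs 1, rem=3, I/O yield, promote→Q0. Q0=[P2] Q1=[P1,P3,P4] Q2=[]
t=11-12: P2@Q0 runs 1, rem=2, I/O yield, promote→Q0. Q0=[P2] Q1=[P1,P3,P4] Q2=[]
t=12-13: P2@Q0 runs 1, rem=1, I/O yield, promote→Q0. Q0=[P2] Q1=[P1,P3,P4] Q2=[]
t=13-14: P2@Q0 runs 1, rem=0, completes. Q0=[] Q1=[P1,P3,P4] Q2=[]
t=14-20: P1@Q1 runs 6, rem=3, quantum used, demote→Q2. Q0=[] Q1=[P3,P4] Q2=[P1]
t=20-21: P3@Q1 runs 1, rem=0, completes. Q0=[] Q1=[P4] Q2=[P1]
t=21-27: P4@Q1 runs 6, rem=5, quantum used, demote→Q2. Q0=[] Q1=[] Q2=[P1,P4]
t=27-30: P1@Q2 runs 3, rem=0, completes. Q0=[] Q1=[] Q2=[P4]
t=30-35: P4@Q2 runs 5, rem=0, completes. Q0=[] Q1=[] Q2=[]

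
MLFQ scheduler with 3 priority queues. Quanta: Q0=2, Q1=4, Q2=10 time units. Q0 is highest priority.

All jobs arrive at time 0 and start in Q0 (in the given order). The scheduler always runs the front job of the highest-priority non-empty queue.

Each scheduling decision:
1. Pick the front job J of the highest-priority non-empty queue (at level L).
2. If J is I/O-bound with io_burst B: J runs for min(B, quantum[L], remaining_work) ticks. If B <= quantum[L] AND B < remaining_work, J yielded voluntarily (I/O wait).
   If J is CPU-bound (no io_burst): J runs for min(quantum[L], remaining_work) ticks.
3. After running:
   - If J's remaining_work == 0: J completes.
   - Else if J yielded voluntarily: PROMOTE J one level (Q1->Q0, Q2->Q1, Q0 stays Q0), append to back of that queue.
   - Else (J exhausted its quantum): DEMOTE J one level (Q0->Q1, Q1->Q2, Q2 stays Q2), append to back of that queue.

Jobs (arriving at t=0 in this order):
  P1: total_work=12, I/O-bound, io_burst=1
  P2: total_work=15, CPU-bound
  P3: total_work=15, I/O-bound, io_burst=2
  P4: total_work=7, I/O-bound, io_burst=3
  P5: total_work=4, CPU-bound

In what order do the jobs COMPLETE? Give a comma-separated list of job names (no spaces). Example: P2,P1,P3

Answer: P3,P1,P4,P5,P2

Derivation:
t=0-1: P1@Q0 runs 1, rem=11, I/O yield, promote→Q0. Q0=[P2,P3,P4,P5,P1] Q1=[] Q2=[]
t=1-3: P2@Q0 runs 2, rem=13, quantum used, demote→Q1. Q0=[P3,P4,P5,P1] Q1=[P2] Q2=[]
t=3-5: P3@Q0 runs 2, rem=13, I/O yield, promote→Q0. Q0=[P4,P5,P1,P3] Q1=[P2] Q2=[]
t=5-7: P4@Q0 runs 2, rem=5, quantum used, demote→Q1. Q0=[P5,P1,P3] Q1=[P2,P4] Q2=[]
t=7-9: P5@Q0 runs 2, rem=2, quantum used, demote→Q1. Q0=[P1,P3] Q1=[P2,P4,P5] Q2=[]
t=9-10: P1@Q0 runs 1, rem=10, I/O yield, promote→Q0. Q0=[P3,P1] Q1=[P2,P4,P5] Q2=[]
t=10-12: P3@Q0 runs 2, rem=11, I/O yield, promote→Q0. Q0=[P1,P3] Q1=[P2,P4,P5] Q2=[]
t=12-13: P1@Q0 runs 1, rem=9, I/O yield, promote→Q0. Q0=[P3,P1] Q1=[P2,P4,P5] Q2=[]
t=13-15: P3@Q0 runs 2, rem=9, I/O yield, promote→Q0. Q0=[P1,P3] Q1=[P2,P4,P5] Q2=[]
t=15-16: P1@Q0 runs 1, rem=8, I/O yield, promote→Q0. Q0=[P3,P1] Q1=[P2,P4,P5] Q2=[]
t=16-18: P3@Q0 runs 2, rem=7, I/O yield, promote→Q0. Q0=[P1,P3] Q1=[P2,P4,P5] Q2=[]
t=18-19: P1@Q0 runs 1, rem=7, I/O yield, promote→Q0. Q0=[P3,P1] Q1=[P2,P4,P5] Q2=[]
t=19-21: P3@Q0 runs 2, rem=5, I/O yield, promote→Q0. Q0=[P1,P3] Q1=[P2,P4,P5] Q2=[]
t=21-22: P1@Q0 runs 1, rem=6, I/O yield, promote→Q0. Q0=[P3,P1] Q1=[P2,P4,P5] Q2=[]
t=22-24: P3@Q0 runs 2, rem=3, I/O yield, promote→Q0. Q0=[P1,P3] Q1=[P2,P4,P5] Q2=[]
t=24-25: P1@Q0 runs 1, rem=5, I/O yield, promote→Q0. Q0=[P3,P1] Q1=[P2,P4,P5] Q2=[]
t=25-27: P3@Q0 runs 2, rem=1, I/O yield, promote→Q0. Q0=[P1,P3] Q1=[P2,P4,P5] Q2=[]
t=27-28: P1@Q0 runs 1, rem=4, I/O yield, promote→Q0. Q0=[P3,P1] Q1=[P2,P4,P5] Q2=[]
t=28-29: P3@Q0 runs 1, rem=0, completes. Q0=[P1] Q1=[P2,P4,P5] Q2=[]
t=29-30: P1@Q0 runs 1, rem=3, I/O yield, promote→Q0. Q0=[P1] Q1=[P2,P4,P5] Q2=[]
t=30-31: P1@Q0 runs 1, rem=2, I/O yield, promote→Q0. Q0=[P1] Q1=[P2,P4,P5] Q2=[]
t=31-32: P1@Q0 runs 1, rem=1, I/O yield, promote→Q0. Q0=[P1] Q1=[P2,P4,P5] Q2=[]
t=32-33: P1@Q0 runs 1, rem=0, completes. Q0=[] Q1=[P2,P4,P5] Q2=[]
t=33-37: P2@Q1 runs 4, rem=9, quantum used, demote→Q2. Q0=[] Q1=[P4,P5] Q2=[P2]
t=37-40: P4@Q1 runs 3, rem=2, I/O yield, promote→Q0. Q0=[P4] Q1=[P5] Q2=[P2]
t=40-42: P4@Q0 runs 2, rem=0, completes. Q0=[] Q1=[P5] Q2=[P2]
t=42-44: P5@Q1 runs 2, rem=0, completes. Q0=[] Q1=[] Q2=[P2]
t=44-53: P2@Q2 runs 9, rem=0, completes. Q0=[] Q1=[] Q2=[]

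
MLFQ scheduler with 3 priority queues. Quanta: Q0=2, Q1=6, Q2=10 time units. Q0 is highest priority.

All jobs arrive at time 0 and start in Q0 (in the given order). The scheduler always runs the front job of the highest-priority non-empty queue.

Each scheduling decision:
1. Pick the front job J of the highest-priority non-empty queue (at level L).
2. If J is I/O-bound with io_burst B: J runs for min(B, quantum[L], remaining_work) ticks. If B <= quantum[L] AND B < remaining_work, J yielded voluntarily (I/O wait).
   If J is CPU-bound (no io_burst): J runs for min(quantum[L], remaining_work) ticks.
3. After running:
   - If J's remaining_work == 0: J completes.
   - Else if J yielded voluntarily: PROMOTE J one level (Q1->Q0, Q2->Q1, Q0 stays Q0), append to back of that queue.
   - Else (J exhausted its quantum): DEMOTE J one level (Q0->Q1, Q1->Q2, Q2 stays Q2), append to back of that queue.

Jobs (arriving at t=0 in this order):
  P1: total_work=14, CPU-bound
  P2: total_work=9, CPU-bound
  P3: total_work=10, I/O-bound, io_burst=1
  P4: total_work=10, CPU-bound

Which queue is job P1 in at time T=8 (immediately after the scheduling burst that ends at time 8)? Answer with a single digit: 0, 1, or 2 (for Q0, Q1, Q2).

t=0-2: P1@Q0 runs 2, rem=12, quantum used, demote→Q1. Q0=[P2,P3,P4] Q1=[P1] Q2=[]
t=2-4: P2@Q0 runs 2, rem=7, quantum used, demote→Q1. Q0=[P3,P4] Q1=[P1,P2] Q2=[]
t=4-5: P3@Q0 runs 1, rem=9, I/O yield, promote→Q0. Q0=[P4,P3] Q1=[P1,P2] Q2=[]
t=5-7: P4@Q0 runs 2, rem=8, quantum used, demote→Q1. Q0=[P3] Q1=[P1,P2,P4] Q2=[]
t=7-8: P3@Q0 runs 1, rem=8, I/O yield, promote→Q0. Q0=[P3] Q1=[P1,P2,P4] Q2=[]
t=8-9: P3@Q0 runs 1, rem=7, I/O yield, promote→Q0. Q0=[P3] Q1=[P1,P2,P4] Q2=[]
t=9-10: P3@Q0 runs 1, rem=6, I/O yield, promote→Q0. Q0=[P3] Q1=[P1,P2,P4] Q2=[]
t=10-11: P3@Q0 runs 1, rem=5, I/O yield, promote→Q0. Q0=[P3] Q1=[P1,P2,P4] Q2=[]
t=11-12: P3@Q0 runs 1, rem=4, I/O yield, promote→Q0. Q0=[P3] Q1=[P1,P2,P4] Q2=[]
t=12-13: P3@Q0 runs 1, rem=3, I/O yield, promote→Q0. Q0=[P3] Q1=[P1,P2,P4] Q2=[]
t=13-14: P3@Q0 runs 1, rem=2, I/O yield, promote→Q0. Q0=[P3] Q1=[P1,P2,P4] Q2=[]
t=14-15: P3@Q0 runs 1, rem=1, I/O yield, promote→Q0. Q0=[P3] Q1=[P1,P2,P4] Q2=[]
t=15-16: P3@Q0 runs 1, rem=0, completes. Q0=[] Q1=[P1,P2,P4] Q2=[]
t=16-22: P1@Q1 runs 6, rem=6, quantum used, demote→Q2. Q0=[] Q1=[P2,P4] Q2=[P1]
t=22-28: P2@Q1 runs 6, rem=1, quantum used, demote→Q2. Q0=[] Q1=[P4] Q2=[P1,P2]
t=28-34: P4@Q1 runs 6, rem=2, quantum used, demote→Q2. Q0=[] Q1=[] Q2=[P1,P2,P4]
t=34-40: P1@Q2 runs 6, rem=0, completes. Q0=[] Q1=[] Q2=[P2,P4]
t=40-41: P2@Q2 runs 1, rem=0, completes. Q0=[] Q1=[] Q2=[P4]
t=41-43: P4@Q2 runs 2, rem=0, completes. Q0=[] Q1=[] Q2=[]

Answer: 1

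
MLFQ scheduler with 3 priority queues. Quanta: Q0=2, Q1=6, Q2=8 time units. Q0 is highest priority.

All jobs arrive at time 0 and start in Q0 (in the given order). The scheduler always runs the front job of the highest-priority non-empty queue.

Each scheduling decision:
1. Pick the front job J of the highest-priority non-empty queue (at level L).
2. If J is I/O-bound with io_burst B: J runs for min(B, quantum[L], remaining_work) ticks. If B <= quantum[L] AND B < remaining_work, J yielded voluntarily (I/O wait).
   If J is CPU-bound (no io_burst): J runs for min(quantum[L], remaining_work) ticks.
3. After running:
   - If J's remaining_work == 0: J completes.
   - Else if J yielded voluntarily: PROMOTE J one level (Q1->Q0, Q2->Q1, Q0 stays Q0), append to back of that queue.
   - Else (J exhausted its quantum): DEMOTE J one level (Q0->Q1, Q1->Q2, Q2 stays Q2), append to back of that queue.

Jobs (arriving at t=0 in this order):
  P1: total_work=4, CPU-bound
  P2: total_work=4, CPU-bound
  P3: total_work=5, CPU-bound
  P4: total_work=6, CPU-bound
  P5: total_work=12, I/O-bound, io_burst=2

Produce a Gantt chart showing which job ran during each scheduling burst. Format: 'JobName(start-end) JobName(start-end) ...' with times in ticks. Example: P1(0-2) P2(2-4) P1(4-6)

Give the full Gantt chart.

Answer: P1(0-2) P2(2-4) P3(4-6) P4(6-8) P5(8-10) P5(10-12) P5(12-14) P5(14-16) P5(16-18) P5(18-20) P1(20-22) P2(22-24) P3(24-27) P4(27-31)

Derivation:
t=0-2: P1@Q0 runs 2, rem=2, quantum used, demote→Q1. Q0=[P2,P3,P4,P5] Q1=[P1] Q2=[]
t=2-4: P2@Q0 runs 2, rem=2, quantum used, demote→Q1. Q0=[P3,P4,P5] Q1=[P1,P2] Q2=[]
t=4-6: P3@Q0 runs 2, rem=3, quantum used, demote→Q1. Q0=[P4,P5] Q1=[P1,P2,P3] Q2=[]
t=6-8: P4@Q0 runs 2, rem=4, quantum used, demote→Q1. Q0=[P5] Q1=[P1,P2,P3,P4] Q2=[]
t=8-10: P5@Q0 runs 2, rem=10, I/O yield, promote→Q0. Q0=[P5] Q1=[P1,P2,P3,P4] Q2=[]
t=10-12: P5@Q0 runs 2, rem=8, I/O yield, promote→Q0. Q0=[P5] Q1=[P1,P2,P3,P4] Q2=[]
t=12-14: P5@Q0 runs 2, rem=6, I/O yield, promote→Q0. Q0=[P5] Q1=[P1,P2,P3,P4] Q2=[]
t=14-16: P5@Q0 runs 2, rem=4, I/O yield, promote→Q0. Q0=[P5] Q1=[P1,P2,P3,P4] Q2=[]
t=16-18: P5@Q0 runs 2, rem=2, I/O yield, promote→Q0. Q0=[P5] Q1=[P1,P2,P3,P4] Q2=[]
t=18-20: P5@Q0 runs 2, rem=0, completes. Q0=[] Q1=[P1,P2,P3,P4] Q2=[]
t=20-22: P1@Q1 runs 2, rem=0, completes. Q0=[] Q1=[P2,P3,P4] Q2=[]
t=22-24: P2@Q1 runs 2, rem=0, completes. Q0=[] Q1=[P3,P4] Q2=[]
t=24-27: P3@Q1 runs 3, rem=0, completes. Q0=[] Q1=[P4] Q2=[]
t=27-31: P4@Q1 runs 4, rem=0, completes. Q0=[] Q1=[] Q2=[]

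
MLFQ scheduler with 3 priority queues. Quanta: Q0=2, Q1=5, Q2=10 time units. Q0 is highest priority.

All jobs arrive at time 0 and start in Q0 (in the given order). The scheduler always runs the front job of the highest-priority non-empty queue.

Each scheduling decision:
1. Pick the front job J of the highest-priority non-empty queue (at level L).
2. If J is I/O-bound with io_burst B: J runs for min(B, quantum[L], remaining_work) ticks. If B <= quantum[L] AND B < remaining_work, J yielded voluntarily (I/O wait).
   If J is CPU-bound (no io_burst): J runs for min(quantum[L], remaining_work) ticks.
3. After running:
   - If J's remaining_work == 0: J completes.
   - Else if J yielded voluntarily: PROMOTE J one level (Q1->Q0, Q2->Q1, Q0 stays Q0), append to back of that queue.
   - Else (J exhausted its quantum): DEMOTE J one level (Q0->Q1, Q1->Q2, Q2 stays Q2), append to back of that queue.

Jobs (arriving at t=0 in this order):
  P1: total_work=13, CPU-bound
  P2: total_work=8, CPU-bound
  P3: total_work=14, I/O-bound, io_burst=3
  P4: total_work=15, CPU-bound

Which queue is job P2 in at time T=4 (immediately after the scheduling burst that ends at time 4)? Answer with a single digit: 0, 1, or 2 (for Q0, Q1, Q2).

t=0-2: P1@Q0 runs 2, rem=11, quantum used, demote→Q1. Q0=[P2,P3,P4] Q1=[P1] Q2=[]
t=2-4: P2@Q0 runs 2, rem=6, quantum used, demote→Q1. Q0=[P3,P4] Q1=[P1,P2] Q2=[]
t=4-6: P3@Q0 runs 2, rem=12, quantum used, demote→Q1. Q0=[P4] Q1=[P1,P2,P3] Q2=[]
t=6-8: P4@Q0 runs 2, rem=13, quantum used, demote→Q1. Q0=[] Q1=[P1,P2,P3,P4] Q2=[]
t=8-13: P1@Q1 runs 5, rem=6, quantum used, demote→Q2. Q0=[] Q1=[P2,P3,P4] Q2=[P1]
t=13-18: P2@Q1 runs 5, rem=1, quantum used, demote→Q2. Q0=[] Q1=[P3,P4] Q2=[P1,P2]
t=18-21: P3@Q1 runs 3, rem=9, I/O yield, promote→Q0. Q0=[P3] Q1=[P4] Q2=[P1,P2]
t=21-23: P3@Q0 runs 2, rem=7, quantum used, demote→Q1. Q0=[] Q1=[P4,P3] Q2=[P1,P2]
t=23-28: P4@Q1 runs 5, rem=8, quantum used, demote→Q2. Q0=[] Q1=[P3] Q2=[P1,P2,P4]
t=28-31: P3@Q1 runs 3, rem=4, I/O yield, promote→Q0. Q0=[P3] Q1=[] Q2=[P1,P2,P4]
t=31-33: P3@Q0 runs 2, rem=2, quantum used, demote→Q1. Q0=[] Q1=[P3] Q2=[P1,P2,P4]
t=33-35: P3@Q1 runs 2, rem=0, completes. Q0=[] Q1=[] Q2=[P1,P2,P4]
t=35-41: P1@Q2 runs 6, rem=0, completes. Q0=[] Q1=[] Q2=[P2,P4]
t=41-42: P2@Q2 runs 1, rem=0, completes. Q0=[] Q1=[] Q2=[P4]
t=42-50: P4@Q2 runs 8, rem=0, completes. Q0=[] Q1=[] Q2=[]

Answer: 1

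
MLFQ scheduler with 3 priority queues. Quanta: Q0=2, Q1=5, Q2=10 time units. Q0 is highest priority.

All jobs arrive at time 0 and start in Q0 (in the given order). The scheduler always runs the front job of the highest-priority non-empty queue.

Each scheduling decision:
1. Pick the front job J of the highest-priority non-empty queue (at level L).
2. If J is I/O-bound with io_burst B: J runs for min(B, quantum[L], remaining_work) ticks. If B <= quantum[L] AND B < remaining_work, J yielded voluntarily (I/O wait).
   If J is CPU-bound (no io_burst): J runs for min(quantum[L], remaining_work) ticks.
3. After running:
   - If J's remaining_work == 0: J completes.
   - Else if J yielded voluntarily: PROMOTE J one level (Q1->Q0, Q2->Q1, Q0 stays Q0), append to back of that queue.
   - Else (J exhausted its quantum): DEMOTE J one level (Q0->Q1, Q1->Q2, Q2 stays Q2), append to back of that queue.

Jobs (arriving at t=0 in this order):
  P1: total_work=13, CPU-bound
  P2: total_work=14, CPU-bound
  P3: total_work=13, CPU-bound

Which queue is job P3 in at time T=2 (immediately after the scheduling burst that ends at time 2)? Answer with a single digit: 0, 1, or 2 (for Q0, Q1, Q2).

t=0-2: P1@Q0 runs 2, rem=11, quantum used, demote→Q1. Q0=[P2,P3] Q1=[P1] Q2=[]
t=2-4: P2@Q0 runs 2, rem=12, quantum used, demote→Q1. Q0=[P3] Q1=[P1,P2] Q2=[]
t=4-6: P3@Q0 runs 2, rem=11, quantum used, demote→Q1. Q0=[] Q1=[P1,P2,P3] Q2=[]
t=6-11: P1@Q1 runs 5, rem=6, quantum used, demote→Q2. Q0=[] Q1=[P2,P3] Q2=[P1]
t=11-16: P2@Q1 runs 5, rem=7, quantum used, demote→Q2. Q0=[] Q1=[P3] Q2=[P1,P2]
t=16-21: P3@Q1 runs 5, rem=6, quantum used, demote→Q2. Q0=[] Q1=[] Q2=[P1,P2,P3]
t=21-27: P1@Q2 runs 6, rem=0, completes. Q0=[] Q1=[] Q2=[P2,P3]
t=27-34: P2@Q2 runs 7, rem=0, completes. Q0=[] Q1=[] Q2=[P3]
t=34-40: P3@Q2 runs 6, rem=0, completes. Q0=[] Q1=[] Q2=[]

Answer: 0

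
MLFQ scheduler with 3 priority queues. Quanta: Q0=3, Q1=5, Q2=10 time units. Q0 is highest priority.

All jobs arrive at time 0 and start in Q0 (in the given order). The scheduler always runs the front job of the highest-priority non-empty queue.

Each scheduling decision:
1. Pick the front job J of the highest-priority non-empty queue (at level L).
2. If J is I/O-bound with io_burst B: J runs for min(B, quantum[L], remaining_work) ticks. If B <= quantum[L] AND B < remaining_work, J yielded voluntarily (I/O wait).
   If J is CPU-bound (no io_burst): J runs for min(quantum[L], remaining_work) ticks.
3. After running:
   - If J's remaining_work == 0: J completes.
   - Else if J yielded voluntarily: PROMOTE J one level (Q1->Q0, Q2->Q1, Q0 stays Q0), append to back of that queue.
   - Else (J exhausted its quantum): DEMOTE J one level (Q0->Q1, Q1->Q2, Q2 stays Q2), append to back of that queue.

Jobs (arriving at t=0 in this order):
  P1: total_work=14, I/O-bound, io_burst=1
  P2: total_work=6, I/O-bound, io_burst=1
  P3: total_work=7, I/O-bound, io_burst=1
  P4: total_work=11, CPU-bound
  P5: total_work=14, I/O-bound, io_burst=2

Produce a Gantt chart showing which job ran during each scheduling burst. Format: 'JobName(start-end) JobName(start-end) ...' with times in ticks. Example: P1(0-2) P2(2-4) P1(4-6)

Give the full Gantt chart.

t=0-1: P1@Q0 runs 1, rem=13, I/O yield, promote→Q0. Q0=[P2,P3,P4,P5,P1] Q1=[] Q2=[]
t=1-2: P2@Q0 runs 1, rem=5, I/O yield, promote→Q0. Q0=[P3,P4,P5,P1,P2] Q1=[] Q2=[]
t=2-3: P3@Q0 runs 1, rem=6, I/O yield, promote→Q0. Q0=[P4,P5,P1,P2,P3] Q1=[] Q2=[]
t=3-6: P4@Q0 runs 3, rem=8, quantum used, demote→Q1. Q0=[P5,P1,P2,P3] Q1=[P4] Q2=[]
t=6-8: P5@Q0 runs 2, rem=12, I/O yield, promote→Q0. Q0=[P1,P2,P3,P5] Q1=[P4] Q2=[]
t=8-9: P1@Q0 runs 1, rem=12, I/O yield, promote→Q0. Q0=[P2,P3,P5,P1] Q1=[P4] Q2=[]
t=9-10: P2@Q0 runs 1, rem=4, I/O yield, promote→Q0. Q0=[P3,P5,P1,P2] Q1=[P4] Q2=[]
t=10-11: P3@Q0 runs 1, rem=5, I/O yield, promote→Q0. Q0=[P5,P1,P2,P3] Q1=[P4] Q2=[]
t=11-13: P5@Q0 runs 2, rem=10, I/O yield, promote→Q0. Q0=[P1,P2,P3,P5] Q1=[P4] Q2=[]
t=13-14: P1@Q0 runs 1, rem=11, I/O yield, promote→Q0. Q0=[P2,P3,P5,P1] Q1=[P4] Q2=[]
t=14-15: P2@Q0 runs 1, rem=3, I/O yield, promote→Q0. Q0=[P3,P5,P1,P2] Q1=[P4] Q2=[]
t=15-16: P3@Q0 runs 1, rem=4, I/O yield, promote→Q0. Q0=[P5,P1,P2,P3] Q1=[P4] Q2=[]
t=16-18: P5@Q0 runs 2, rem=8, I/O yield, promote→Q0. Q0=[P1,P2,P3,P5] Q1=[P4] Q2=[]
t=18-19: P1@Q0 runs 1, rem=10, I/O yield, promote→Q0. Q0=[P2,P3,P5,P1] Q1=[P4] Q2=[]
t=19-20: P2@Q0 runs 1, rem=2, I/O yield, promote→Q0. Q0=[P3,P5,P1,P2] Q1=[P4] Q2=[]
t=20-21: P3@Q0 runs 1, rem=3, I/O yield, promote→Q0. Q0=[P5,P1,P2,P3] Q1=[P4] Q2=[]
t=21-23: P5@Q0 runs 2, rem=6, I/O yield, promote→Q0. Q0=[P1,P2,P3,P5] Q1=[P4] Q2=[]
t=23-24: P1@Q0 runs 1, rem=9, I/O yield, promote→Q0. Q0=[P2,P3,P5,P1] Q1=[P4] Q2=[]
t=24-25: P2@Q0 runs 1, rem=1, I/O yield, promote→Q0. Q0=[P3,P5,P1,P2] Q1=[P4] Q2=[]
t=25-26: P3@Q0 runs 1, rem=2, I/O yield, promote→Q0. Q0=[P5,P1,P2,P3] Q1=[P4] Q2=[]
t=26-28: P5@Q0 runs 2, rem=4, I/O yield, promote→Q0. Q0=[P1,P2,P3,P5] Q1=[P4] Q2=[]
t=28-29: P1@Q0 runs 1, rem=8, I/O yield, promote→Q0. Q0=[P2,P3,P5,P1] Q1=[P4] Q2=[]
t=29-30: P2@Q0 runs 1, rem=0, completes. Q0=[P3,P5,P1] Q1=[P4] Q2=[]
t=30-31: P3@Q0 runs 1, rem=1, I/O yield, promote→Q0. Q0=[P5,P1,P3] Q1=[P4] Q2=[]
t=31-33: P5@Q0 runs 2, rem=2, I/O yield, promote→Q0. Q0=[P1,P3,P5] Q1=[P4] Q2=[]
t=33-34: P1@Q0 runs 1, rem=7, I/O yield, promote→Q0. Q0=[P3,P5,P1] Q1=[P4] Q2=[]
t=34-35: P3@Q0 runs 1, rem=0, completes. Q0=[P5,P1] Q1=[P4] Q2=[]
t=35-37: P5@Q0 runs 2, rem=0, completes. Q0=[P1] Q1=[P4] Q2=[]
t=37-38: P1@Q0 runs 1, rem=6, I/O yield, promote→Q0. Q0=[P1] Q1=[P4] Q2=[]
t=38-39: P1@Q0 runs 1, rem=5, I/O yield, promote→Q0. Q0=[P1] Q1=[P4] Q2=[]
t=39-40: P1@Q0 runs 1, rem=4, I/O yield, promote→Q0. Q0=[P1] Q1=[P4] Q2=[]
t=40-41: P1@Q0 runs 1, rem=3, I/O yield, promote→Q0. Q0=[P1] Q1=[P4] Q2=[]
t=41-42: P1@Q0 runs 1, rem=2, I/O yield, promote→Q0. Q0=[P1] Q1=[P4] Q2=[]
t=42-43: P1@Q0 runs 1, rem=1, I/O yield, promote→Q0. Q0=[P1] Q1=[P4] Q2=[]
t=43-44: P1@Q0 runs 1, rem=0, completes. Q0=[] Q1=[P4] Q2=[]
t=44-49: P4@Q1 runs 5, rem=3, quantum used, demote→Q2. Q0=[] Q1=[] Q2=[P4]
t=49-52: P4@Q2 runs 3, rem=0, completes. Q0=[] Q1=[] Q2=[]

Answer: P1(0-1) P2(1-2) P3(2-3) P4(3-6) P5(6-8) P1(8-9) P2(9-10) P3(10-11) P5(11-13) P1(13-14) P2(14-15) P3(15-16) P5(16-18) P1(18-19) P2(19-20) P3(20-21) P5(21-23) P1(23-24) P2(24-25) P3(25-26) P5(26-28) P1(28-29) P2(29-30) P3(30-31) P5(31-33) P1(33-34) P3(34-35) P5(35-37) P1(37-38) P1(38-39) P1(39-40) P1(40-41) P1(41-42) P1(42-43) P1(43-44) P4(44-49) P4(49-52)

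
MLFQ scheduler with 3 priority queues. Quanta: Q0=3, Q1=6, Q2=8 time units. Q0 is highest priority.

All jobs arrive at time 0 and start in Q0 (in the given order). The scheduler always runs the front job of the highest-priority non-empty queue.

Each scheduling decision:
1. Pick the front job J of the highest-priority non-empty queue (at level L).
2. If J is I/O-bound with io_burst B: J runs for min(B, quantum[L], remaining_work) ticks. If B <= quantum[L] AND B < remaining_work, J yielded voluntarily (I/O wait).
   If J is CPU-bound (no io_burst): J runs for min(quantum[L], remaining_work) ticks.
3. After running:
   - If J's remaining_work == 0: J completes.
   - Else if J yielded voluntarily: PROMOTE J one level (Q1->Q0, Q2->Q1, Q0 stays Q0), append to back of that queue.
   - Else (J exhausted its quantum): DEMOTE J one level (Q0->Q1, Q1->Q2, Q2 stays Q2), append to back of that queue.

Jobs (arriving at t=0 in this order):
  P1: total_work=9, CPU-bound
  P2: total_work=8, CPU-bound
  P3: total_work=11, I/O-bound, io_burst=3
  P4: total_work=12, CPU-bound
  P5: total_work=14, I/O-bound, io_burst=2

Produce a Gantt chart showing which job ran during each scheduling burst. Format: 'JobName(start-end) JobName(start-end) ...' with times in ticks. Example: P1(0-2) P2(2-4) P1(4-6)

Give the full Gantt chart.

t=0-3: P1@Q0 runs 3, rem=6, quantum used, demote→Q1. Q0=[P2,P3,P4,P5] Q1=[P1] Q2=[]
t=3-6: P2@Q0 runs 3, rem=5, quantum used, demote→Q1. Q0=[P3,P4,P5] Q1=[P1,P2] Q2=[]
t=6-9: P3@Q0 runs 3, rem=8, I/O yield, promote→Q0. Q0=[P4,P5,P3] Q1=[P1,P2] Q2=[]
t=9-12: P4@Q0 runs 3, rem=9, quantum used, demote→Q1. Q0=[P5,P3] Q1=[P1,P2,P4] Q2=[]
t=12-14: P5@Q0 runs 2, rem=12, I/O yield, promote→Q0. Q0=[P3,P5] Q1=[P1,P2,P4] Q2=[]
t=14-17: P3@Q0 runs 3, rem=5, I/O yield, promote→Q0. Q0=[P5,P3] Q1=[P1,P2,P4] Q2=[]
t=17-19: P5@Q0 runs 2, rem=10, I/O yield, promote→Q0. Q0=[P3,P5] Q1=[P1,P2,P4] Q2=[]
t=19-22: P3@Q0 runs 3, rem=2, I/O yield, promote→Q0. Q0=[P5,P3] Q1=[P1,P2,P4] Q2=[]
t=22-24: P5@Q0 runs 2, rem=8, I/O yield, promote→Q0. Q0=[P3,P5] Q1=[P1,P2,P4] Q2=[]
t=24-26: P3@Q0 runs 2, rem=0, completes. Q0=[P5] Q1=[P1,P2,P4] Q2=[]
t=26-28: P5@Q0 runs 2, rem=6, I/O yield, promote→Q0. Q0=[P5] Q1=[P1,P2,P4] Q2=[]
t=28-30: P5@Q0 runs 2, rem=4, I/O yield, promote→Q0. Q0=[P5] Q1=[P1,P2,P4] Q2=[]
t=30-32: P5@Q0 runs 2, rem=2, I/O yield, promote→Q0. Q0=[P5] Q1=[P1,P2,P4] Q2=[]
t=32-34: P5@Q0 runs 2, rem=0, completes. Q0=[] Q1=[P1,P2,P4] Q2=[]
t=34-40: P1@Q1 runs 6, rem=0, completes. Q0=[] Q1=[P2,P4] Q2=[]
t=40-45: P2@Q1 runs 5, rem=0, completes. Q0=[] Q1=[P4] Q2=[]
t=45-51: P4@Q1 runs 6, rem=3, quantum used, demote→Q2. Q0=[] Q1=[] Q2=[P4]
t=51-54: P4@Q2 runs 3, rem=0, completes. Q0=[] Q1=[] Q2=[]

Answer: P1(0-3) P2(3-6) P3(6-9) P4(9-12) P5(12-14) P3(14-17) P5(17-19) P3(19-22) P5(22-24) P3(24-26) P5(26-28) P5(28-30) P5(30-32) P5(32-34) P1(34-40) P2(40-45) P4(45-51) P4(51-54)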